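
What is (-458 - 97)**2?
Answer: 308025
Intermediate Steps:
(-458 - 97)**2 = (-555)**2 = 308025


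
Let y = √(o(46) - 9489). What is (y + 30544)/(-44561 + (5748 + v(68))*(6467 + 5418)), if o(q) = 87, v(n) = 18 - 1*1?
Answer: 1909/4279529 + I*√9402/68472464 ≈ 0.00044608 + 1.4161e-6*I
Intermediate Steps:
v(n) = 17 (v(n) = 18 - 1 = 17)
y = I*√9402 (y = √(87 - 9489) = √(-9402) = I*√9402 ≈ 96.964*I)
(y + 30544)/(-44561 + (5748 + v(68))*(6467 + 5418)) = (I*√9402 + 30544)/(-44561 + (5748 + 17)*(6467 + 5418)) = (30544 + I*√9402)/(-44561 + 5765*11885) = (30544 + I*√9402)/(-44561 + 68517025) = (30544 + I*√9402)/68472464 = (30544 + I*√9402)*(1/68472464) = 1909/4279529 + I*√9402/68472464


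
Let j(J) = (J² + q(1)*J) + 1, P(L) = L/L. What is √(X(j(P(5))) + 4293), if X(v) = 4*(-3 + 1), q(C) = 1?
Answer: √4285 ≈ 65.460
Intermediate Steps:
P(L) = 1
j(J) = 1 + J + J² (j(J) = (J² + 1*J) + 1 = (J² + J) + 1 = (J + J²) + 1 = 1 + J + J²)
X(v) = -8 (X(v) = 4*(-2) = -8)
√(X(j(P(5))) + 4293) = √(-8 + 4293) = √4285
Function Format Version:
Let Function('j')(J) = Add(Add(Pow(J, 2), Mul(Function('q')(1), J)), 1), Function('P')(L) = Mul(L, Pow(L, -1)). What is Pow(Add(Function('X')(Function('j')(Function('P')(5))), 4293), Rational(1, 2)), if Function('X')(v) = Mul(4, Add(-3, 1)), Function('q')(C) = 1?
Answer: Pow(4285, Rational(1, 2)) ≈ 65.460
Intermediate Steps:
Function('P')(L) = 1
Function('j')(J) = Add(1, J, Pow(J, 2)) (Function('j')(J) = Add(Add(Pow(J, 2), Mul(1, J)), 1) = Add(Add(Pow(J, 2), J), 1) = Add(Add(J, Pow(J, 2)), 1) = Add(1, J, Pow(J, 2)))
Function('X')(v) = -8 (Function('X')(v) = Mul(4, -2) = -8)
Pow(Add(Function('X')(Function('j')(Function('P')(5))), 4293), Rational(1, 2)) = Pow(Add(-8, 4293), Rational(1, 2)) = Pow(4285, Rational(1, 2))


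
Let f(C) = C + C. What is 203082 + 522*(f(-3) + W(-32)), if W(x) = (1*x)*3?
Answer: 149838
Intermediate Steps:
f(C) = 2*C
W(x) = 3*x (W(x) = x*3 = 3*x)
203082 + 522*(f(-3) + W(-32)) = 203082 + 522*(2*(-3) + 3*(-32)) = 203082 + 522*(-6 - 96) = 203082 + 522*(-102) = 203082 - 53244 = 149838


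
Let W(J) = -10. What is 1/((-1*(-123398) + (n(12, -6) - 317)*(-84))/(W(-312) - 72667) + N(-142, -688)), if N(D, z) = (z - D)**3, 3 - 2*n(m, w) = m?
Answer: -72677/11829732536876 ≈ -6.1436e-9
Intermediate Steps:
n(m, w) = 3/2 - m/2
1/((-1*(-123398) + (n(12, -6) - 317)*(-84))/(W(-312) - 72667) + N(-142, -688)) = 1/((-1*(-123398) + ((3/2 - 1/2*12) - 317)*(-84))/(-10 - 72667) - (-142 - 1*(-688))**3) = 1/((123398 + ((3/2 - 6) - 317)*(-84))/(-72677) - (-142 + 688)**3) = 1/((123398 + (-9/2 - 317)*(-84))*(-1/72677) - 1*546**3) = 1/((123398 - 643/2*(-84))*(-1/72677) - 1*162771336) = 1/((123398 + 27006)*(-1/72677) - 162771336) = 1/(150404*(-1/72677) - 162771336) = 1/(-150404/72677 - 162771336) = 1/(-11829732536876/72677) = -72677/11829732536876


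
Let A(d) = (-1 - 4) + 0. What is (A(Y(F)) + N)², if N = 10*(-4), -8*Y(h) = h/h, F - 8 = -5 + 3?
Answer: 2025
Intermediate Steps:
F = 6 (F = 8 + (-5 + 3) = 8 - 2 = 6)
Y(h) = -⅛ (Y(h) = -h/(8*h) = -⅛*1 = -⅛)
A(d) = -5 (A(d) = -5 + 0 = -5)
N = -40
(A(Y(F)) + N)² = (-5 - 40)² = (-45)² = 2025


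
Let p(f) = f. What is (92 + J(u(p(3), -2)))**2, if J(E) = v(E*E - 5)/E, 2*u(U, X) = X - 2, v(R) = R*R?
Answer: 33489/4 ≈ 8372.3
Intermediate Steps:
v(R) = R**2
u(U, X) = -1 + X/2 (u(U, X) = (X - 2)/2 = (-2 + X)/2 = -1 + X/2)
J(E) = (-5 + E**2)**2/E (J(E) = (E*E - 5)**2/E = (E**2 - 5)**2/E = (-5 + E**2)**2/E)
(92 + J(u(p(3), -2)))**2 = (92 + (-5 + (-1 + (1/2)*(-2))**2)**2/(-1 + (1/2)*(-2)))**2 = (92 + (-5 + (-1 - 1)**2)**2/(-1 - 1))**2 = (92 + (-5 + (-2)**2)**2/(-2))**2 = (92 - (-5 + 4)**2/2)**2 = (92 - 1/2*(-1)**2)**2 = (92 - 1/2*1)**2 = (92 - 1/2)**2 = (183/2)**2 = 33489/4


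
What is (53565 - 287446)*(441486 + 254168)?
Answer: -162700253174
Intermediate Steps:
(53565 - 287446)*(441486 + 254168) = -233881*695654 = -162700253174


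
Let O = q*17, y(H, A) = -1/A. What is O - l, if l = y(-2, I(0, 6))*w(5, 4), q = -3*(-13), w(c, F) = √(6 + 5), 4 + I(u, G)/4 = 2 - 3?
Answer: 663 - √11/20 ≈ 662.83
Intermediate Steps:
I(u, G) = -20 (I(u, G) = -16 + 4*(2 - 3) = -16 + 4*(-1) = -16 - 4 = -20)
w(c, F) = √11
q = 39
l = √11/20 (l = (-1/(-20))*√11 = (-1*(-1/20))*√11 = √11/20 ≈ 0.16583)
O = 663 (O = 39*17 = 663)
O - l = 663 - √11/20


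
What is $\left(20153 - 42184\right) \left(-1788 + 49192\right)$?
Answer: $-1044357524$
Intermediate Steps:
$\left(20153 - 42184\right) \left(-1788 + 49192\right) = \left(-22031\right) 47404 = -1044357524$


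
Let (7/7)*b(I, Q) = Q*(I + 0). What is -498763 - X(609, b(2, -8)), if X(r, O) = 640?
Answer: -499403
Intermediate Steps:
b(I, Q) = I*Q (b(I, Q) = Q*(I + 0) = Q*I = I*Q)
-498763 - X(609, b(2, -8)) = -498763 - 1*640 = -498763 - 640 = -499403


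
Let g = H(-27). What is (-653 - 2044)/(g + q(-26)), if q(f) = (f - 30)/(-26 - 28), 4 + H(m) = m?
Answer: 72819/809 ≈ 90.011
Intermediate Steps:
H(m) = -4 + m
g = -31 (g = -4 - 27 = -31)
q(f) = 5/9 - f/54 (q(f) = (-30 + f)/(-54) = (-30 + f)*(-1/54) = 5/9 - f/54)
(-653 - 2044)/(g + q(-26)) = (-653 - 2044)/(-31 + (5/9 - 1/54*(-26))) = -2697/(-31 + (5/9 + 13/27)) = -2697/(-31 + 28/27) = -2697/(-809/27) = -2697*(-27/809) = 72819/809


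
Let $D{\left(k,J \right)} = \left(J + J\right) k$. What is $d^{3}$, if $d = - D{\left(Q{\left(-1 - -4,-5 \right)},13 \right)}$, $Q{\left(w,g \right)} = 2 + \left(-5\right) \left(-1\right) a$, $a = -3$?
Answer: $38614472$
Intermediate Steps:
$Q{\left(w,g \right)} = -13$ ($Q{\left(w,g \right)} = 2 + \left(-5\right) \left(-1\right) \left(-3\right) = 2 + 5 \left(-3\right) = 2 - 15 = -13$)
$D{\left(k,J \right)} = 2 J k$
$d = 338$ ($d = - 2 \cdot 13 \left(-13\right) = \left(-1\right) \left(-338\right) = 338$)
$d^{3} = 338^{3} = 38614472$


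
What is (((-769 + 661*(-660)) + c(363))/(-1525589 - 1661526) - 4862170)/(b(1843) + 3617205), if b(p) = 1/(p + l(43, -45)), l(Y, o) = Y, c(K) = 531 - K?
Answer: -29226011432071454/21742653522589565 ≈ -1.3442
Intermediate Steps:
b(p) = 1/(43 + p) (b(p) = 1/(p + 43) = 1/(43 + p))
(((-769 + 661*(-660)) + c(363))/(-1525589 - 1661526) - 4862170)/(b(1843) + 3617205) = (((-769 + 661*(-660)) + (531 - 1*363))/(-1525589 - 1661526) - 4862170)/(1/(43 + 1843) + 3617205) = (((-769 - 436260) + (531 - 363))/(-3187115) - 4862170)/(1/1886 + 3617205) = ((-437029 + 168)*(-1/3187115) - 4862170)/(1/1886 + 3617205) = (-436861*(-1/3187115) - 4862170)/(6822048631/1886) = (436861/3187115 - 4862170)*(1886/6822048631) = -15496294502689/3187115*1886/6822048631 = -29226011432071454/21742653522589565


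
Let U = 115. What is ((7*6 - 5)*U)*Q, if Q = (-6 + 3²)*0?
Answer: 0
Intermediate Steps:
Q = 0 (Q = (-6 + 9)*0 = 3*0 = 0)
((7*6 - 5)*U)*Q = ((7*6 - 5)*115)*0 = ((42 - 5)*115)*0 = (37*115)*0 = 4255*0 = 0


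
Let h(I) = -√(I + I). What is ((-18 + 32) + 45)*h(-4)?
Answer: -118*I*√2 ≈ -166.88*I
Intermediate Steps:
h(I) = -√2*√I (h(I) = -√(2*I) = -√2*√I)
((-18 + 32) + 45)*h(-4) = ((-18 + 32) + 45)*(-√2*√(-4)) = (14 + 45)*(-√2*2*I) = 59*(-2*I*√2) = -118*I*√2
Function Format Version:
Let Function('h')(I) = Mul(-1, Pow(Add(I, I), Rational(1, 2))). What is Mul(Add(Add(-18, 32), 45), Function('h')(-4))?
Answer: Mul(-118, I, Pow(2, Rational(1, 2))) ≈ Mul(-166.88, I)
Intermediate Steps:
Function('h')(I) = Mul(-1, Pow(2, Rational(1, 2)), Pow(I, Rational(1, 2))) (Function('h')(I) = Mul(-1, Pow(Mul(2, I), Rational(1, 2))) = Mul(-1, Mul(Pow(2, Rational(1, 2)), Pow(I, Rational(1, 2)))) = Mul(-1, Pow(2, Rational(1, 2)), Pow(I, Rational(1, 2))))
Mul(Add(Add(-18, 32), 45), Function('h')(-4)) = Mul(Add(Add(-18, 32), 45), Mul(-1, Pow(2, Rational(1, 2)), Pow(-4, Rational(1, 2)))) = Mul(Add(14, 45), Mul(-1, Pow(2, Rational(1, 2)), Mul(2, I))) = Mul(59, Mul(-2, I, Pow(2, Rational(1, 2)))) = Mul(-118, I, Pow(2, Rational(1, 2)))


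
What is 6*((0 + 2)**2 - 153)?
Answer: -894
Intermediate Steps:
6*((0 + 2)**2 - 153) = 6*(2**2 - 153) = 6*(4 - 153) = 6*(-149) = -894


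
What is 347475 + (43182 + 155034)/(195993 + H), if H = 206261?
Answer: 69886703433/201127 ≈ 3.4748e+5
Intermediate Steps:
347475 + (43182 + 155034)/(195993 + H) = 347475 + (43182 + 155034)/(195993 + 206261) = 347475 + 198216/402254 = 347475 + 198216*(1/402254) = 347475 + 99108/201127 = 69886703433/201127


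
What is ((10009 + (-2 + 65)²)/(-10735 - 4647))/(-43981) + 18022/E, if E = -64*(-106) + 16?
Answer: 3048065438181/1150076761400 ≈ 2.6503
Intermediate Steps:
E = 6800 (E = 6784 + 16 = 6800)
((10009 + (-2 + 65)²)/(-10735 - 4647))/(-43981) + 18022/E = ((10009 + (-2 + 65)²)/(-10735 - 4647))/(-43981) + 18022/6800 = ((10009 + 63²)/(-15382))*(-1/43981) + 18022*(1/6800) = ((10009 + 3969)*(-1/15382))*(-1/43981) + 9011/3400 = (13978*(-1/15382))*(-1/43981) + 9011/3400 = -6989/7691*(-1/43981) + 9011/3400 = 6989/338257871 + 9011/3400 = 3048065438181/1150076761400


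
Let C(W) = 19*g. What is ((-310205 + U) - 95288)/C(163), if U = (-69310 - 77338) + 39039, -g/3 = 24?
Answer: 85517/228 ≈ 375.07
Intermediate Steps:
g = -72 (g = -3*24 = -72)
C(W) = -1368 (C(W) = 19*(-72) = -1368)
U = -107609 (U = -146648 + 39039 = -107609)
((-310205 + U) - 95288)/C(163) = ((-310205 - 107609) - 95288)/(-1368) = (-417814 - 95288)*(-1/1368) = -513102*(-1/1368) = 85517/228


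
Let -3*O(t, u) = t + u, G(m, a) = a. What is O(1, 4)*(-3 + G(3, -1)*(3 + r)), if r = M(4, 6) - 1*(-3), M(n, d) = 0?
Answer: 15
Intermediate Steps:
O(t, u) = -t/3 - u/3 (O(t, u) = -(t + u)/3 = -t/3 - u/3)
r = 3 (r = 0 - 1*(-3) = 0 + 3 = 3)
O(1, 4)*(-3 + G(3, -1)*(3 + r)) = (-⅓*1 - ⅓*4)*(-3 - (3 + 3)) = (-⅓ - 4/3)*(-3 - 1*6) = -5*(-3 - 6)/3 = -5/3*(-9) = 15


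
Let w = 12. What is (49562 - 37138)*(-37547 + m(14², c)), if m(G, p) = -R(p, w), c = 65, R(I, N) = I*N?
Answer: -476174648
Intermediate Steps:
m(G, p) = -12*p (m(G, p) = -p*12 = -12*p)
(49562 - 37138)*(-37547 + m(14², c)) = (49562 - 37138)*(-37547 - 12*65) = 12424*(-37547 - 780) = 12424*(-38327) = -476174648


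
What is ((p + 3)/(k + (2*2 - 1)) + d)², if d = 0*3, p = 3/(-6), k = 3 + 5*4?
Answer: 25/2704 ≈ 0.0092456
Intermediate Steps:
k = 23 (k = 3 + 20 = 23)
p = -½ (p = 3*(-⅙) = -½ ≈ -0.50000)
d = 0
((p + 3)/(k + (2*2 - 1)) + d)² = ((-½ + 3)/(23 + (2*2 - 1)) + 0)² = (5/(2*(23 + (4 - 1))) + 0)² = (5/(2*(23 + 3)) + 0)² = ((5/2)/26 + 0)² = ((5/2)*(1/26) + 0)² = (5/52 + 0)² = (5/52)² = 25/2704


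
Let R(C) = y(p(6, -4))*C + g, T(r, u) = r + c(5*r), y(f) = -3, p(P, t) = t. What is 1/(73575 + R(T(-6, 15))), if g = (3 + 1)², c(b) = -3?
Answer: 1/73618 ≈ 1.3584e-5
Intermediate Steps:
g = 16 (g = 4² = 16)
T(r, u) = -3 + r (T(r, u) = r - 3 = -3 + r)
R(C) = 16 - 3*C (R(C) = -3*C + 16 = 16 - 3*C)
1/(73575 + R(T(-6, 15))) = 1/(73575 + (16 - 3*(-3 - 6))) = 1/(73575 + (16 - 3*(-9))) = 1/(73575 + (16 + 27)) = 1/(73575 + 43) = 1/73618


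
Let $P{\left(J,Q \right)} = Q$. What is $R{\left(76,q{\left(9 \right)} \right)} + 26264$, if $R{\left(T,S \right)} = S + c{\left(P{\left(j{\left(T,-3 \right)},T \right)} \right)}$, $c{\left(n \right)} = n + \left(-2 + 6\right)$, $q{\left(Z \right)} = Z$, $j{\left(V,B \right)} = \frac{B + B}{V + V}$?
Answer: $26353$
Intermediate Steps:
$j{\left(V,B \right)} = \frac{B}{V}$ ($j{\left(V,B \right)} = \frac{2 B}{2 V} = 2 B \frac{1}{2 V} = \frac{B}{V}$)
$c{\left(n \right)} = 4 + n$ ($c{\left(n \right)} = n + 4 = 4 + n$)
$R{\left(T,S \right)} = 4 + S + T$ ($R{\left(T,S \right)} = S + \left(4 + T\right) = 4 + S + T$)
$R{\left(76,q{\left(9 \right)} \right)} + 26264 = \left(4 + 9 + 76\right) + 26264 = 89 + 26264 = 26353$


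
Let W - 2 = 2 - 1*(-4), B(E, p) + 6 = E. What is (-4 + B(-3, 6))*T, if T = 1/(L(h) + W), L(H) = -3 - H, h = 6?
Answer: 13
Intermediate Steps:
B(E, p) = -6 + E
W = 8 (W = 2 + (2 - 1*(-4)) = 2 + (2 + 4) = 2 + 6 = 8)
T = -1 (T = 1/((-3 - 1*6) + 8) = 1/((-3 - 6) + 8) = 1/(-9 + 8) = 1/(-1) = -1)
(-4 + B(-3, 6))*T = (-4 + (-6 - 3))*(-1) = (-4 - 9)*(-1) = -13*(-1) = 13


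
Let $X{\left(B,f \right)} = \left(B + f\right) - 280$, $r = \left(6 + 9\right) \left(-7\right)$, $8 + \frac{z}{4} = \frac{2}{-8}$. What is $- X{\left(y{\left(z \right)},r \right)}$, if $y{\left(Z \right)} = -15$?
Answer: $400$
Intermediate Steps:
$z = -33$ ($z = -32 + 4 \frac{2}{-8} = -32 + 4 \cdot 2 \left(- \frac{1}{8}\right) = -32 + 4 \left(- \frac{1}{4}\right) = -32 - 1 = -33$)
$r = -105$ ($r = 15 \left(-7\right) = -105$)
$X{\left(B,f \right)} = -280 + B + f$
$- X{\left(y{\left(z \right)},r \right)} = - (-280 - 15 - 105) = \left(-1\right) \left(-400\right) = 400$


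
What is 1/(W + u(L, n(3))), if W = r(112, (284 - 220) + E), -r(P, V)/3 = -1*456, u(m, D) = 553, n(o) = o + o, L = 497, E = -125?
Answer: 1/1921 ≈ 0.00052056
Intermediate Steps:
n(o) = 2*o
r(P, V) = 1368 (r(P, V) = -(-3)*456 = -3*(-456) = 1368)
W = 1368
1/(W + u(L, n(3))) = 1/(1368 + 553) = 1/1921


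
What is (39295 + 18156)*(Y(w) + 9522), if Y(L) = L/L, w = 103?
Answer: 547105873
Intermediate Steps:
Y(L) = 1
(39295 + 18156)*(Y(w) + 9522) = (39295 + 18156)*(1 + 9522) = 57451*9523 = 547105873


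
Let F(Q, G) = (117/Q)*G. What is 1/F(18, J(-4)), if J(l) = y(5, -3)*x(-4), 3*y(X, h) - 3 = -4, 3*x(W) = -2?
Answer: 9/13 ≈ 0.69231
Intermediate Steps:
x(W) = -2/3 (x(W) = (1/3)*(-2) = -2/3)
y(X, h) = -1/3 (y(X, h) = 1 + (1/3)*(-4) = 1 - 4/3 = -1/3)
J(l) = 2/9 (J(l) = -1/3*(-2/3) = 2/9)
F(Q, G) = 117*G/Q
1/F(18, J(-4)) = 1/(117*(2/9)/18) = 1/(117*(2/9)*(1/18)) = 1/(13/9) = 9/13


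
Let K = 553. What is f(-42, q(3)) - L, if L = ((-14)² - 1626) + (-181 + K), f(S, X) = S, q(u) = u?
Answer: 1016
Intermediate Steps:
L = -1058 (L = ((-14)² - 1626) + (-181 + 553) = (196 - 1626) + 372 = -1430 + 372 = -1058)
f(-42, q(3)) - L = -42 - 1*(-1058) = -42 + 1058 = 1016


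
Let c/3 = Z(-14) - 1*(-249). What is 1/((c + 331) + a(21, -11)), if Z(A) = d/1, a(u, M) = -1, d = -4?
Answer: 1/1065 ≈ 0.00093897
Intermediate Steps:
Z(A) = -4 (Z(A) = -4/1 = -4*1 = -4)
c = 735 (c = 3*(-4 - 1*(-249)) = 3*(-4 + 249) = 3*245 = 735)
1/((c + 331) + a(21, -11)) = 1/((735 + 331) - 1) = 1/(1066 - 1) = 1/1065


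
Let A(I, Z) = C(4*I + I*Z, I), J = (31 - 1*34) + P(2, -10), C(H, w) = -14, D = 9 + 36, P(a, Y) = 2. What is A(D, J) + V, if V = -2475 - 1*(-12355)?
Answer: 9866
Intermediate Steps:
D = 45
J = -1 (J = (31 - 1*34) + 2 = (31 - 34) + 2 = -3 + 2 = -1)
A(I, Z) = -14
V = 9880 (V = -2475 + 12355 = 9880)
A(D, J) + V = -14 + 9880 = 9866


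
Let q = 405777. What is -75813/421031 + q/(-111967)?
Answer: -179333250258/47141577977 ≈ -3.8041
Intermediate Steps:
-75813/421031 + q/(-111967) = -75813/421031 + 405777/(-111967) = -75813*1/421031 + 405777*(-1/111967) = -75813/421031 - 405777/111967 = -179333250258/47141577977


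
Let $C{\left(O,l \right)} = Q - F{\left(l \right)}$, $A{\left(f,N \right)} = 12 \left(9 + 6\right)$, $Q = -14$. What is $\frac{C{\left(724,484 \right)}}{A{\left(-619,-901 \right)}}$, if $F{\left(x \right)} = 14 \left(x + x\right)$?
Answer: $- \frac{2261}{30} \approx -75.367$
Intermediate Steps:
$A{\left(f,N \right)} = 180$ ($A{\left(f,N \right)} = 12 \cdot 15 = 180$)
$F{\left(x \right)} = 28 x$ ($F{\left(x \right)} = 14 \cdot 2 x = 28 x$)
$C{\left(O,l \right)} = -14 - 28 l$
$\frac{C{\left(724,484 \right)}}{A{\left(-619,-901 \right)}} = \frac{-14 - 13552}{180} = \left(-14 - 13552\right) \frac{1}{180} = \left(-13566\right) \frac{1}{180} = - \frac{2261}{30}$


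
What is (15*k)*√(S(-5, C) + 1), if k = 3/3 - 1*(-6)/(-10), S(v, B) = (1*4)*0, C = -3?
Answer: 6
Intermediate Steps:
S(v, B) = 0 (S(v, B) = 4*0 = 0)
k = ⅖ (k = 3*(⅓) + 6*(-⅒) = 1 - ⅗ = ⅖ ≈ 0.40000)
(15*k)*√(S(-5, C) + 1) = (15*(⅖))*√(0 + 1) = 6*√1 = 6*1 = 6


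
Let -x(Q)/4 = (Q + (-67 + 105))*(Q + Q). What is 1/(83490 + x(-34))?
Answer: 1/84578 ≈ 1.1823e-5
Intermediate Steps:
x(Q) = -8*Q*(38 + Q) (x(Q) = -4*(Q + (-67 + 105))*(Q + Q) = -4*(Q + 38)*2*Q = -4*(38 + Q)*2*Q = -8*Q*(38 + Q))
1/(83490 + x(-34)) = 1/(83490 - 8*(-34)*(38 - 34)) = 1/(83490 - 8*(-34)*4) = 1/(83490 + 1088) = 1/84578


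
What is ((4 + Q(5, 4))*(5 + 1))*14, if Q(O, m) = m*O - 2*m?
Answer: 1344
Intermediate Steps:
Q(O, m) = -2*m + O*m (Q(O, m) = O*m - 2*m = -2*m + O*m)
((4 + Q(5, 4))*(5 + 1))*14 = ((4 + 4*(-2 + 5))*(5 + 1))*14 = ((4 + 4*3)*6)*14 = ((4 + 12)*6)*14 = (16*6)*14 = 96*14 = 1344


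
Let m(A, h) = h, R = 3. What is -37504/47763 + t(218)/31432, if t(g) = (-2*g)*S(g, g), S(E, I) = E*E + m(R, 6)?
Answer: -123871911971/187660827 ≈ -660.08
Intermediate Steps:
S(E, I) = 6 + E² (S(E, I) = E*E + 6 = E² + 6 = 6 + E²)
t(g) = -2*g*(6 + g²) (t(g) = (-2*g)*(6 + g²) = -2*g*(6 + g²))
-37504/47763 + t(218)/31432 = -37504/47763 - 2*218*(6 + 218²)/31432 = -37504*1/47763 - 2*218*(6 + 47524)*(1/31432) = -37504/47763 - 2*218*47530*(1/31432) = -37504/47763 - 20723080*1/31432 = -37504/47763 - 2590385/3929 = -123871911971/187660827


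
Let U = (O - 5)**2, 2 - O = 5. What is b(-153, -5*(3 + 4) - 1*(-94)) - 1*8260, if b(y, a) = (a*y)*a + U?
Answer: -540789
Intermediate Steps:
O = -3 (O = 2 - 1*5 = 2 - 5 = -3)
U = 64 (U = (-3 - 5)**2 = (-8)**2 = 64)
b(y, a) = 64 + y*a**2 (b(y, a) = (a*y)*a + 64 = y*a**2 + 64 = 64 + y*a**2)
b(-153, -5*(3 + 4) - 1*(-94)) - 1*8260 = (64 - 153*(-5*(3 + 4) - 1*(-94))**2) - 1*8260 = (64 - 153*(-5*7 + 94)**2) - 8260 = (64 - 153*(-35 + 94)**2) - 8260 = (64 - 153*59**2) - 8260 = (64 - 153*3481) - 8260 = (64 - 532593) - 8260 = -532529 - 8260 = -540789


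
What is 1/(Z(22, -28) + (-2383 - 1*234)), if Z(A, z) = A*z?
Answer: -1/3233 ≈ -0.00030931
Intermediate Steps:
1/(Z(22, -28) + (-2383 - 1*234)) = 1/(22*(-28) + (-2383 - 1*234)) = 1/(-616 + (-2383 - 234)) = 1/(-616 - 2617) = 1/(-3233) = -1/3233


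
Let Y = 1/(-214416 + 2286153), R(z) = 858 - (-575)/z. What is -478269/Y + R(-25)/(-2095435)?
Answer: -415251341122750178/419087 ≈ -9.9085e+11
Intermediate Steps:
R(z) = 858 + 575/z
Y = 1/2071737 ≈ 4.8269e-7
-478269/Y + R(-25)/(-2095435) = -478269/1/2071737 + (858 + 575/(-25))/(-2095435) = -478269*2071737 + (858 + 575*(-1/25))*(-1/2095435) = -990847583253 + (858 - 23)*(-1/2095435) = -990847583253 + 835*(-1/2095435) = -990847583253 - 167/419087 = -415251341122750178/419087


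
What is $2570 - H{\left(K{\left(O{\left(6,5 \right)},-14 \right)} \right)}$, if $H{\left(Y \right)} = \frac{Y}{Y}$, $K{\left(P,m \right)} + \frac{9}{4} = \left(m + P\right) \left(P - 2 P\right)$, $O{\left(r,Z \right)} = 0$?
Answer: $2569$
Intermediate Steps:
$K{\left(P,m \right)} = - \frac{9}{4} - P \left(P + m\right)$ ($K{\left(P,m \right)} = - \frac{9}{4} + \left(m + P\right) \left(P - 2 P\right) = - \frac{9}{4} + \left(P + m\right) \left(- P\right) = - \frac{9}{4} - P \left(P + m\right)$)
$H{\left(Y \right)} = 1$
$2570 - H{\left(K{\left(O{\left(6,5 \right)},-14 \right)} \right)} = 2570 - 1 = 2569$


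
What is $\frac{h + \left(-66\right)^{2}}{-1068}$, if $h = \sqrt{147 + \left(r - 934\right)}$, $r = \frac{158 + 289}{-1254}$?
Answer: $- \frac{363}{89} - \frac{i \sqrt{137570070}}{446424} \approx -4.0787 - 0.026273 i$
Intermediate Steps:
$r = - \frac{149}{418}$ ($r = 447 \left(- \frac{1}{1254}\right) = - \frac{149}{418} \approx -0.35646$)
$h = \frac{i \sqrt{137570070}}{418}$ ($h = \sqrt{147 - \frac{390561}{418}} = \sqrt{- \frac{329115}{418}} = \frac{i \sqrt{137570070}}{418} \approx 28.06 i$)
$\frac{h + \left(-66\right)^{2}}{-1068} = \frac{\frac{i \sqrt{137570070}}{418} + \left(-66\right)^{2}}{-1068} = \left(\frac{i \sqrt{137570070}}{418} + 4356\right) \left(- \frac{1}{1068}\right) = \left(4356 + \frac{i \sqrt{137570070}}{418}\right) \left(- \frac{1}{1068}\right) = - \frac{363}{89} - \frac{i \sqrt{137570070}}{446424}$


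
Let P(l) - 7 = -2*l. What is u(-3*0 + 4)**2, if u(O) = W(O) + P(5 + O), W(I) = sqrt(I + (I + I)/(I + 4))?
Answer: (11 - sqrt(5))**2 ≈ 76.807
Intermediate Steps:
P(l) = 7 - 2*l
W(I) = sqrt(I + 2*I/(4 + I)) (W(I) = sqrt(I + (2*I)/(4 + I)) = sqrt(I + 2*I/(4 + I)))
u(O) = -3 + sqrt(O*(6 + O)/(4 + O)) - 2*O (u(O) = sqrt(O*(6 + O)/(4 + O)) + (7 - 2*(5 + O)) = sqrt(O*(6 + O)/(4 + O)) + (7 + (-10 - 2*O)) = sqrt(O*(6 + O)/(4 + O)) + (-3 - 2*O) = -3 + sqrt(O*(6 + O)/(4 + O)) - 2*O)
u(-3*0 + 4)**2 = (-3 + sqrt((-3*0 + 4)*(6 + (-3*0 + 4))/(4 + (-3*0 + 4))) - 2*(-3*0 + 4))**2 = (-3 + sqrt((0 + 4)*(6 + (0 + 4))/(4 + (0 + 4))) - 2*(0 + 4))**2 = (-3 + sqrt(4*(6 + 4)/(4 + 4)) - 2*4)**2 = (-3 + sqrt(4*10/8) - 8)**2 = (-3 + sqrt(4*(1/8)*10) - 8)**2 = (-3 + sqrt(5) - 8)**2 = (-11 + sqrt(5))**2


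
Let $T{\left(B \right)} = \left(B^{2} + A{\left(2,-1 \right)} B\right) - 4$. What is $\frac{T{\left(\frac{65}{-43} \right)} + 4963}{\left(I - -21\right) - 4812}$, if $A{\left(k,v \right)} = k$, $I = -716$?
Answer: $- \frac{9167826}{10182443} \approx -0.90036$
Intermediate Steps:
$T{\left(B \right)} = -4 + B^{2} + 2 B$ ($T{\left(B \right)} = \left(B^{2} + 2 B\right) - 4 = -4 + B^{2} + 2 B$)
$\frac{T{\left(\frac{65}{-43} \right)} + 4963}{\left(I - -21\right) - 4812} = \frac{\left(-4 + \left(\frac{65}{-43}\right)^{2} + 2 \frac{65}{-43}\right) + 4963}{\left(-716 - -21\right) - 4812} = \frac{\left(-4 + \left(65 \left(- \frac{1}{43}\right)\right)^{2} + 2 \cdot 65 \left(- \frac{1}{43}\right)\right) + 4963}{\left(-716 + 21\right) - 4812} = \frac{\left(-4 + \left(- \frac{65}{43}\right)^{2} + 2 \left(- \frac{65}{43}\right)\right) + 4963}{-695 - 4812} = \frac{\left(-4 + \frac{4225}{1849} - \frac{130}{43}\right) + 4963}{-5507} = \left(- \frac{8761}{1849} + 4963\right) \left(- \frac{1}{5507}\right) = \frac{9167826}{1849} \left(- \frac{1}{5507}\right) = - \frac{9167826}{10182443}$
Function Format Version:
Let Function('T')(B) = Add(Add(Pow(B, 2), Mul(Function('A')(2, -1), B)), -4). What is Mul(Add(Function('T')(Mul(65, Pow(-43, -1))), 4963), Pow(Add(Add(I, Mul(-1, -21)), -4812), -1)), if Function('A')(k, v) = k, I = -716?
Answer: Rational(-9167826, 10182443) ≈ -0.90036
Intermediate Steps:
Function('T')(B) = Add(-4, Pow(B, 2), Mul(2, B)) (Function('T')(B) = Add(Add(Pow(B, 2), Mul(2, B)), -4) = Add(-4, Pow(B, 2), Mul(2, B)))
Mul(Add(Function('T')(Mul(65, Pow(-43, -1))), 4963), Pow(Add(Add(I, Mul(-1, -21)), -4812), -1)) = Mul(Add(Add(-4, Pow(Mul(65, Pow(-43, -1)), 2), Mul(2, Mul(65, Pow(-43, -1)))), 4963), Pow(Add(Add(-716, Mul(-1, -21)), -4812), -1)) = Mul(Add(Add(-4, Pow(Mul(65, Rational(-1, 43)), 2), Mul(2, Mul(65, Rational(-1, 43)))), 4963), Pow(Add(Add(-716, 21), -4812), -1)) = Mul(Add(Add(-4, Pow(Rational(-65, 43), 2), Mul(2, Rational(-65, 43))), 4963), Pow(Add(-695, -4812), -1)) = Mul(Add(Add(-4, Rational(4225, 1849), Rational(-130, 43)), 4963), Pow(-5507, -1)) = Mul(Add(Rational(-8761, 1849), 4963), Rational(-1, 5507)) = Mul(Rational(9167826, 1849), Rational(-1, 5507)) = Rational(-9167826, 10182443)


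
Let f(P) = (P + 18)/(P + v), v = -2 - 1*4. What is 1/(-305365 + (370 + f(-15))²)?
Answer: -49/8259964 ≈ -5.9322e-6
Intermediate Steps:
v = -6 (v = -2 - 4 = -6)
f(P) = (18 + P)/(-6 + P) (f(P) = (P + 18)/(P - 6) = (18 + P)/(-6 + P))
1/(-305365 + (370 + f(-15))²) = 1/(-305365 + (370 + (18 - 15)/(-6 - 15))²) = 1/(-305365 + (370 + 3/(-21))²) = 1/(-305365 + (370 - 1/21*3)²) = 1/(-305365 + (370 - ⅐)²) = 1/(-305365 + (2589/7)²) = 1/(-305365 + 6702921/49) = 1/(-8259964/49) = -49/8259964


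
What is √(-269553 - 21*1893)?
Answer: I*√309306 ≈ 556.15*I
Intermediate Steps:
√(-269553 - 21*1893) = √(-269553 - 39753) = √(-309306) = I*√309306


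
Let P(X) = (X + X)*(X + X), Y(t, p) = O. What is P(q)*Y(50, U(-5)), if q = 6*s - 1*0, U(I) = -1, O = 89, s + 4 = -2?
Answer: 461376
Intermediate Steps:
s = -6 (s = -4 - 2 = -6)
Y(t, p) = 89
q = -36 (q = 6*(-6) - 1*0 = -36 + 0 = -36)
P(X) = 4*X² (P(X) = (2*X)*(2*X) = 4*X²)
P(q)*Y(50, U(-5)) = (4*(-36)²)*89 = (4*1296)*89 = 5184*89 = 461376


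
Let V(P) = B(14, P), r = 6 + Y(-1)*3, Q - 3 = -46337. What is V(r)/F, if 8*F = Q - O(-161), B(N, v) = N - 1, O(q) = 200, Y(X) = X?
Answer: -52/23267 ≈ -0.0022349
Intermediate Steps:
Q = -46334 (Q = 3 - 46337 = -46334)
B(N, v) = -1 + N
r = 3 (r = 6 - 1*3 = 6 - 3 = 3)
V(P) = 13 (V(P) = -1 + 14 = 13)
F = -23267/4 (F = (-46334 - 1*200)/8 = (-46334 - 200)/8 = (⅛)*(-46534) = -23267/4 ≈ -5816.8)
V(r)/F = 13/(-23267/4) = 13*(-4/23267) = -52/23267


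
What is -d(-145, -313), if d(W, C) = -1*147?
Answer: 147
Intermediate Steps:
d(W, C) = -147
-d(-145, -313) = -1*(-147) = 147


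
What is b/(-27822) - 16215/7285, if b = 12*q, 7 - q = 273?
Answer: -303461/143747 ≈ -2.1111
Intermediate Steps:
q = -266 (q = 7 - 1*273 = 7 - 273 = -266)
b = -3192 (b = 12*(-266) = -3192)
b/(-27822) - 16215/7285 = -3192/(-27822) - 16215/7285 = -3192*(-1/27822) - 16215*1/7285 = 532/4637 - 69/31 = -303461/143747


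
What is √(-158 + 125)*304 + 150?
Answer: 150 + 304*I*√33 ≈ 150.0 + 1746.3*I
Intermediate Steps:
√(-158 + 125)*304 + 150 = √(-33)*304 + 150 = (I*√33)*304 + 150 = 304*I*√33 + 150 = 150 + 304*I*√33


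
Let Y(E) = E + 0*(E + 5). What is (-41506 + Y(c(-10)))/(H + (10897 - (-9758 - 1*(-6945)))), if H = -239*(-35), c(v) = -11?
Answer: -41517/22075 ≈ -1.8807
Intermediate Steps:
H = 8365
Y(E) = E (Y(E) = E + 0*(5 + E) = E + 0 = E)
(-41506 + Y(c(-10)))/(H + (10897 - (-9758 - 1*(-6945)))) = (-41506 - 11)/(8365 + (10897 - (-9758 - 1*(-6945)))) = -41517/(8365 + (10897 - (-9758 + 6945))) = -41517/(8365 + (10897 - 1*(-2813))) = -41517/(8365 + (10897 + 2813)) = -41517/(8365 + 13710) = -41517/22075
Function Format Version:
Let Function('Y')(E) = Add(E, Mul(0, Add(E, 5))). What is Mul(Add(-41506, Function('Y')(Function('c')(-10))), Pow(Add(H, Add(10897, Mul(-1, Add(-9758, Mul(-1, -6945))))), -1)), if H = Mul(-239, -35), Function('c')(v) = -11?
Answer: Rational(-41517, 22075) ≈ -1.8807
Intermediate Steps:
H = 8365
Function('Y')(E) = E (Function('Y')(E) = Add(E, Mul(0, Add(5, E))) = Add(E, 0) = E)
Mul(Add(-41506, Function('Y')(Function('c')(-10))), Pow(Add(H, Add(10897, Mul(-1, Add(-9758, Mul(-1, -6945))))), -1)) = Mul(Add(-41506, -11), Pow(Add(8365, Add(10897, Mul(-1, Add(-9758, Mul(-1, -6945))))), -1)) = Mul(-41517, Pow(Add(8365, Add(10897, Mul(-1, Add(-9758, 6945)))), -1)) = Mul(-41517, Pow(Add(8365, Add(10897, Mul(-1, -2813))), -1)) = Mul(-41517, Pow(Add(8365, Add(10897, 2813)), -1)) = Mul(-41517, Pow(Add(8365, 13710), -1)) = Mul(-41517, Pow(22075, -1)) = Mul(-41517, Rational(1, 22075)) = Rational(-41517, 22075)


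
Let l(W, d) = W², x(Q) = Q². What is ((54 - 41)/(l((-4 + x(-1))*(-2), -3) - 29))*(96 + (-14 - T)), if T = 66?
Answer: 208/7 ≈ 29.714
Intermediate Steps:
((54 - 41)/(l((-4 + x(-1))*(-2), -3) - 29))*(96 + (-14 - T)) = ((54 - 41)/(((-4 + (-1)²)*(-2))² - 29))*(96 + (-14 - 1*66)) = (13/(((-4 + 1)*(-2))² - 29))*(96 + (-14 - 66)) = (13/((-3*(-2))² - 29))*(96 - 80) = (13/(6² - 29))*16 = (13/(36 - 29))*16 = (13/7)*16 = 208/7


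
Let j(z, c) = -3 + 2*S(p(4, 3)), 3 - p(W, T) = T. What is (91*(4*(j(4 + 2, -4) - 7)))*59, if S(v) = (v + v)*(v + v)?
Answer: -214760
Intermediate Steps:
p(W, T) = 3 - T
S(v) = 4*v² (S(v) = (2*v)*(2*v) = 4*v²)
j(z, c) = -3 (j(z, c) = -3 + 2*(4*(3 - 1*3)²) = -3 + 2*(4*(3 - 3)²) = -3 + 2*(4*0²) = -3 + 2*(4*0) = -3 + 2*0 = -3 + 0 = -3)
(91*(4*(j(4 + 2, -4) - 7)))*59 = (91*(4*(-3 - 7)))*59 = (91*(4*(-10)))*59 = (91*(-40))*59 = -3640*59 = -214760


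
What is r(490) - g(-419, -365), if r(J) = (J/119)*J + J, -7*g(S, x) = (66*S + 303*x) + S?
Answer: -2058946/119 ≈ -17302.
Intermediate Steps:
g(S, x) = -303*x/7 - 67*S/7 (g(S, x) = -((66*S + 303*x) + S)/7 = -(67*S + 303*x)/7 = -303*x/7 - 67*S/7)
r(J) = J + J²/119 (r(J) = (J*(1/119))*J + J = (J/119)*J + J = J²/119 + J = J + J²/119)
r(490) - g(-419, -365) = (1/119)*490*(119 + 490) - (-303/7*(-365) - 67/7*(-419)) = (1/119)*490*609 - (110595/7 + 28073/7) = 42630/17 - 1*138668/7 = 42630/17 - 138668/7 = -2058946/119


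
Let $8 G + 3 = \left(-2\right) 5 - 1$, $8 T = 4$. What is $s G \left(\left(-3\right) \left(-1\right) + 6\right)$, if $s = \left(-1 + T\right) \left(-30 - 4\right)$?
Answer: $- \frac{1071}{4} \approx -267.75$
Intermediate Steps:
$T = \frac{1}{2}$ ($T = \frac{1}{8} \cdot 4 = \frac{1}{2} \approx 0.5$)
$G = - \frac{7}{4}$ ($G = - \frac{3}{8} + \frac{\left(-2\right) 5 - 1}{8} = - \frac{3}{8} + \frac{-10 - 1}{8} = - \frac{3}{8} + \frac{1}{8} \left(-11\right) = - \frac{3}{8} - \frac{11}{8} = - \frac{7}{4} \approx -1.75$)
$s = 17$ ($s = \left(-1 + \frac{1}{2}\right) \left(-30 - 4\right) = \left(- \frac{1}{2}\right) \left(-34\right) = 17$)
$s G \left(\left(-3\right) \left(-1\right) + 6\right) = 17 \left(- \frac{7}{4}\right) \left(\left(-3\right) \left(-1\right) + 6\right) = - \frac{119 \left(3 + 6\right)}{4} = \left(- \frac{119}{4}\right) 9 = - \frac{1071}{4}$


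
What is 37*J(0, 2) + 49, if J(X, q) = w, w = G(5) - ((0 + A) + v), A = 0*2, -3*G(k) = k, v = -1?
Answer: 73/3 ≈ 24.333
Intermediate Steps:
G(k) = -k/3
A = 0
w = -2/3 (w = -1/3*5 - ((0 + 0) - 1) = -5/3 - (0 - 1) = -5/3 - 1*(-1) = -5/3 + 1 = -2/3 ≈ -0.66667)
J(X, q) = -2/3
37*J(0, 2) + 49 = 37*(-2/3) + 49 = -74/3 + 49 = 73/3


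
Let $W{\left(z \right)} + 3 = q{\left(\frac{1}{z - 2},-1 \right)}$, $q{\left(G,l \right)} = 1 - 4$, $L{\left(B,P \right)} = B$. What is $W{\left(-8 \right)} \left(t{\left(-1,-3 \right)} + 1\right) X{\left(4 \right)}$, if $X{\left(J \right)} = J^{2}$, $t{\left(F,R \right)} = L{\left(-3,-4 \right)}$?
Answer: $192$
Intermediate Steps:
$t{\left(F,R \right)} = -3$
$q{\left(G,l \right)} = -3$
$W{\left(z \right)} = -6$ ($W{\left(z \right)} = -3 - 3 = -6$)
$W{\left(-8 \right)} \left(t{\left(-1,-3 \right)} + 1\right) X{\left(4 \right)} = - 6 \left(-3 + 1\right) 4^{2} = - 6 \left(\left(-2\right) 16\right) = \left(-6\right) \left(-32\right) = 192$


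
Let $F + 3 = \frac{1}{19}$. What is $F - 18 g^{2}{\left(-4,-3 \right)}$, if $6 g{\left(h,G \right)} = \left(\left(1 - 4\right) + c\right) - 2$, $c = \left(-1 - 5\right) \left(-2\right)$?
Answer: $- \frac{1043}{38} \approx -27.447$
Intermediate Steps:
$c = 12$ ($c = \left(-6\right) \left(-2\right) = 12$)
$g{\left(h,G \right)} = \frac{7}{6}$ ($g{\left(h,G \right)} = \frac{\left(\left(1 - 4\right) + 12\right) - 2}{6} = \frac{\left(-3 + 12\right) - 2}{6} = \frac{9 - 2}{6} = \frac{1}{6} \cdot 7 = \frac{7}{6}$)
$F = - \frac{56}{19}$ ($F = -3 + \frac{1}{19} = - \frac{56}{19} \approx -2.9474$)
$F - 18 g^{2}{\left(-4,-3 \right)} = - \frac{56}{19} - 18 \left(\frac{7}{6}\right)^{2} = - \frac{56}{19} - \frac{49}{2} = - \frac{1043}{38}$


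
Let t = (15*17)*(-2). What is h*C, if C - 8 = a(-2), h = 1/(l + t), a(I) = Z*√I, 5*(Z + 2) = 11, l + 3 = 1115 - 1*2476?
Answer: -4/937 - I*√2/9370 ≈ -0.0042689 - 0.00015093*I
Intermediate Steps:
l = -1364 (l = -3 + (1115 - 1*2476) = -3 + (1115 - 2476) = -3 - 1361 = -1364)
Z = ⅕ (Z = -2 + (⅕)*11 = -2 + 11/5 = ⅕ ≈ 0.20000)
a(I) = √I/5
t = -510 (t = 255*(-2) = -510)
h = -1/1874 (h = 1/(-1364 - 510) = 1/(-1874) = -1/1874 ≈ -0.00053362)
C = 8 + I*√2/5 (C = 8 + √(-2)/5 = 8 + (I*√2)/5 = 8 + I*√2/5 ≈ 8.0 + 0.28284*I)
h*C = -(8 + I*√2/5)/1874 = -4/937 - I*√2/9370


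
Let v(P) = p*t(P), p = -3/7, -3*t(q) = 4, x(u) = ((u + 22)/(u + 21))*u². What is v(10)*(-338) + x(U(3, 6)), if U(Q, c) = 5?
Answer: -30427/182 ≈ -167.18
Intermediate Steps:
x(u) = u²*(22 + u)/(21 + u) (x(u) = ((22 + u)/(21 + u))*u² = u²*(22 + u)/(21 + u))
t(q) = -4/3 (t(q) = -⅓*4 = -4/3)
p = -3/7 (p = -3*⅐ = -3/7 ≈ -0.42857)
v(P) = 4/7 (v(P) = -3/7*(-4/3) = 4/7)
v(10)*(-338) + x(U(3, 6)) = (4/7)*(-338) + 5²*(22 + 5)/(21 + 5) = -1352/7 + 25*27/26 = -1352/7 + 25*(1/26)*27 = -1352/7 + 675/26 = -30427/182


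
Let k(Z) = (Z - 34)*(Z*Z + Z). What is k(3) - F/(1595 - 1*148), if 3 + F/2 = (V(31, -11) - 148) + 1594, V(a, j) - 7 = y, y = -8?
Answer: -541168/1447 ≈ -373.99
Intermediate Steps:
V(a, j) = -1 (V(a, j) = 7 - 8 = -1)
F = 2884 (F = -6 + 2*((-1 - 148) + 1594) = -6 + 2*(-149 + 1594) = -6 + 2*1445 = -6 + 2890 = 2884)
k(Z) = (-34 + Z)*(Z + Z**2) (k(Z) = (-34 + Z)*(Z**2 + Z) = (-34 + Z)*(Z + Z**2))
k(3) - F/(1595 - 1*148) = 3*(-34 + 3**2 - 33*3) - 2884/(1595 - 1*148) = 3*(-34 + 9 - 99) - 2884/(1595 - 148) = 3*(-124) - 2884/1447 = -372 - 2884/1447 = -541168/1447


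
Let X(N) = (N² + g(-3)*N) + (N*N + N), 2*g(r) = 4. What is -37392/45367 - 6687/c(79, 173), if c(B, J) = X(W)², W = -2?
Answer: -303518697/181468 ≈ -1672.6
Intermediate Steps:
g(r) = 2 (g(r) = (½)*4 = 2)
X(N) = 2*N² + 3*N (X(N) = (N² + 2*N) + (N*N + N) = (N² + 2*N) + (N² + N) = (N² + 2*N) + (N + N²) = 2*N² + 3*N)
c(B, J) = 4 (c(B, J) = (-2*(3 + 2*(-2)))² = (-2*(3 - 4))² = (-2*(-1))² = 2² = 4)
-37392/45367 - 6687/c(79, 173) = -37392/45367 - 6687/4 = -303518697/181468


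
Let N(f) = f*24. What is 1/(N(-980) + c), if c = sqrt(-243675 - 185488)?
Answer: -3360/79088509 - I*sqrt(429163)/553619563 ≈ -4.2484e-5 - 1.1833e-6*I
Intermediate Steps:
N(f) = 24*f
c = I*sqrt(429163) (c = sqrt(-429163) = I*sqrt(429163) ≈ 655.11*I)
1/(N(-980) + c) = 1/(24*(-980) + I*sqrt(429163)) = 1/(-23520 + I*sqrt(429163))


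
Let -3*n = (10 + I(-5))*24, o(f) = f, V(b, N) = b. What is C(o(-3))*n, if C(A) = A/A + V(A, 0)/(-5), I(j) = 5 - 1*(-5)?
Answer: -256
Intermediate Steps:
I(j) = 10 (I(j) = 5 + 5 = 10)
n = -160 (n = -(10 + 10)*24/3 = -20*24/3 = -⅓*480 = -160)
C(A) = 1 - A/5 (C(A) = A/A + A/(-5) = 1 + A*(-⅕) = 1 - A/5)
C(o(-3))*n = (1 - ⅕*(-3))*(-160) = (1 + ⅗)*(-160) = (8/5)*(-160) = -256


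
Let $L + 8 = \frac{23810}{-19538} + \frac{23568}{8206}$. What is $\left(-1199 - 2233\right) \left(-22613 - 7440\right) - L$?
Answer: $\frac{4134155080230447}{40082207} \approx 1.0314 \cdot 10^{8}$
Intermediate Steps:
$L = - \frac{254385975}{40082207}$ ($L = -8 + \left(\frac{23810}{-19538} + \frac{23568}{8206}\right) = -8 + \left(23810 \left(- \frac{1}{19538}\right) + 23568 \cdot \frac{1}{8206}\right) = -8 + \left(- \frac{11905}{9769} + \frac{11784}{4103}\right) = -8 + \frac{66271681}{40082207} = - \frac{254385975}{40082207} \approx -6.3466$)
$\left(-1199 - 2233\right) \left(-22613 - 7440\right) - L = \left(-1199 - 2233\right) \left(-22613 - 7440\right) - - \frac{254385975}{40082207} = \left(-3432\right) \left(-30053\right) + \frac{254385975}{40082207} = 103141896 + \frac{254385975}{40082207} = \frac{4134155080230447}{40082207}$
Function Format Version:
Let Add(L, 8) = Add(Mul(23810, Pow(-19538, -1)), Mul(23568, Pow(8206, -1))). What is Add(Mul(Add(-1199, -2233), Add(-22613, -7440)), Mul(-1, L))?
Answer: Rational(4134155080230447, 40082207) ≈ 1.0314e+8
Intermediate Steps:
L = Rational(-254385975, 40082207) (L = Add(-8, Add(Mul(23810, Pow(-19538, -1)), Mul(23568, Pow(8206, -1)))) = Add(-8, Add(Mul(23810, Rational(-1, 19538)), Mul(23568, Rational(1, 8206)))) = Add(-8, Add(Rational(-11905, 9769), Rational(11784, 4103))) = Add(-8, Rational(66271681, 40082207)) = Rational(-254385975, 40082207) ≈ -6.3466)
Add(Mul(Add(-1199, -2233), Add(-22613, -7440)), Mul(-1, L)) = Add(Mul(Add(-1199, -2233), Add(-22613, -7440)), Mul(-1, Rational(-254385975, 40082207))) = Add(Mul(-3432, -30053), Rational(254385975, 40082207)) = Add(103141896, Rational(254385975, 40082207)) = Rational(4134155080230447, 40082207)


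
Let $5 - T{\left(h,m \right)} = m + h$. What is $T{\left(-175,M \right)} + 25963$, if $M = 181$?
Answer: $25962$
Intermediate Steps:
$T{\left(h,m \right)} = 5 - h - m$ ($T{\left(h,m \right)} = 5 - \left(m + h\right) = 5 - \left(h + m\right) = 5 - h - m$)
$T{\left(-175,M \right)} + 25963 = \left(5 - -175 - 181\right) + 25963 = \left(5 + 175 - 181\right) + 25963 = -1 + 25963 = 25962$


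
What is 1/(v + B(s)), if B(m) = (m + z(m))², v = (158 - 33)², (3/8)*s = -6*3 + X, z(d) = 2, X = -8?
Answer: 9/181429 ≈ 4.9606e-5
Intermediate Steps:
s = -208/3 (s = 8*(-6*3 - 8)/3 = 8*(-18 - 8)/3 = (8/3)*(-26) = -208/3 ≈ -69.333)
v = 15625 (v = 125² = 15625)
B(m) = (2 + m)² (B(m) = (m + 2)² = (2 + m)²)
1/(v + B(s)) = 1/(15625 + (2 - 208/3)²) = 1/(15625 + (-202/3)²) = 1/(15625 + 40804/9) = 1/(181429/9) = 9/181429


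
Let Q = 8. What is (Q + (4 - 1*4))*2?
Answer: 16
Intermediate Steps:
(Q + (4 - 1*4))*2 = (8 + (4 - 1*4))*2 = (8 + (4 - 4))*2 = (8 + 0)*2 = 8*2 = 16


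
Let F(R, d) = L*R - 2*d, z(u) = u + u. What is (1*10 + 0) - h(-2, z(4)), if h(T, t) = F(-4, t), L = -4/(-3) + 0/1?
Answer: 94/3 ≈ 31.333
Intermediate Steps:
z(u) = 2*u
L = 4/3 (L = -4*(-1/3) + 0*1 = 4/3 + 0 = 4/3 ≈ 1.3333)
F(R, d) = -2*d + 4*R/3 (F(R, d) = 4*R/3 - 2*d = -2*d + 4*R/3)
h(T, t) = -16/3 - 2*t (h(T, t) = -2*t + (4/3)*(-4) = -2*t - 16/3 = -16/3 - 2*t)
(1*10 + 0) - h(-2, z(4)) = (1*10 + 0) - (-16/3 - 4*4) = (10 + 0) - (-16/3 - 2*8) = 10 - (-16/3 - 16) = 10 - 1*(-64/3) = 10 + 64/3 = 94/3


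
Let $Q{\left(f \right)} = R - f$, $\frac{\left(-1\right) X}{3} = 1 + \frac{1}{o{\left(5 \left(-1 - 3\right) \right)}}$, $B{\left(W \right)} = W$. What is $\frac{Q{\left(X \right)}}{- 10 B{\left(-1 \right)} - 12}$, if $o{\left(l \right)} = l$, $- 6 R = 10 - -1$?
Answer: $- \frac{61}{120} \approx -0.50833$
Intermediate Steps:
$R = - \frac{11}{6}$ ($R = - \frac{10 - -1}{6} = - \frac{10 + 1}{6} = \left(- \frac{1}{6}\right) 11 = - \frac{11}{6} \approx -1.8333$)
$X = - \frac{57}{20}$ ($X = - 3 \left(1 + \frac{1}{5 \left(-1 - 3\right)}\right) = - 3 \left(1 + \frac{1}{5 \left(-4\right)}\right) = - 3 \left(1 + \frac{1}{-20}\right) = - 3 \left(1 - \frac{1}{20}\right) = \left(-3\right) \frac{19}{20} = - \frac{57}{20} \approx -2.85$)
$Q{\left(f \right)} = - \frac{11}{6} - f$
$\frac{Q{\left(X \right)}}{- 10 B{\left(-1 \right)} - 12} = \frac{- \frac{11}{6} - - \frac{57}{20}}{\left(-10\right) \left(-1\right) - 12} = \frac{- \frac{11}{6} + \frac{57}{20}}{10 - 12} = \frac{61}{60 \left(-2\right)} = \frac{61}{60} \left(- \frac{1}{2}\right) = - \frac{61}{120}$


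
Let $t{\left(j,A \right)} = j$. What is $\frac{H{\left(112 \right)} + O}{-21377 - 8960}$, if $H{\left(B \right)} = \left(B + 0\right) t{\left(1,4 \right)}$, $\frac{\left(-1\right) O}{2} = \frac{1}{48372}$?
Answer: $- \frac{2708831}{733730682} \approx -0.0036919$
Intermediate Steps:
$O = - \frac{1}{24186}$ ($O = - \frac{2}{48372} = \left(-2\right) \frac{1}{48372} = - \frac{1}{24186} \approx -4.1346 \cdot 10^{-5}$)
$H{\left(B \right)} = B$ ($H{\left(B \right)} = \left(B + 0\right) 1 = B 1 = B$)
$\frac{H{\left(112 \right)} + O}{-21377 - 8960} = \frac{112 - \frac{1}{24186}}{-21377 - 8960} = \frac{2708831}{24186 \left(-21377 - 8960\right)} = \frac{2708831}{24186 \left(-30337\right)} = \frac{2708831}{24186} \left(- \frac{1}{30337}\right) = - \frac{2708831}{733730682}$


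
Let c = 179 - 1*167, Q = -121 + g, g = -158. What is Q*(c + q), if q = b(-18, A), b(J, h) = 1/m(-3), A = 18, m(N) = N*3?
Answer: -3317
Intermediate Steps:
m(N) = 3*N
Q = -279 (Q = -121 - 158 = -279)
c = 12 (c = 179 - 167 = 12)
b(J, h) = -⅑ (b(J, h) = 1/(3*(-3)) = 1/(-9) = -⅑)
q = -⅑ ≈ -0.11111
Q*(c + q) = -279*(12 - ⅑) = -279*107/9 = -3317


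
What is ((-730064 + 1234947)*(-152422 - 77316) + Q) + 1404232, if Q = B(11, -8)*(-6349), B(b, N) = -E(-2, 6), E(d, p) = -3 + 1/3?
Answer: -347968270058/3 ≈ -1.1599e+11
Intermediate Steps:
E(d, p) = -8/3 (E(d, p) = -3 + ⅓ = -8/3)
B(b, N) = 8/3 (B(b, N) = -1*(-8/3) = 8/3)
Q = -50792/3 (Q = (8/3)*(-6349) = -50792/3 ≈ -16931.)
((-730064 + 1234947)*(-152422 - 77316) + Q) + 1404232 = ((-730064 + 1234947)*(-152422 - 77316) - 50792/3) + 1404232 = (504883*(-229738) - 50792/3) + 1404232 = (-115990810654 - 50792/3) + 1404232 = -347972482754/3 + 1404232 = -347968270058/3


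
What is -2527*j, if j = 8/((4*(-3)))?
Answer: 5054/3 ≈ 1684.7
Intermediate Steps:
j = -⅔ (j = 8/(-12) = 8*(-1/12) = -⅔ ≈ -0.66667)
-2527*j = -2527*(-⅔) = 5054/3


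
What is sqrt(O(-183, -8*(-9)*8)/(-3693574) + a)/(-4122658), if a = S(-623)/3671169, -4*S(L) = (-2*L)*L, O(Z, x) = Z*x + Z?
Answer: -sqrt(3743957907941537178980103)/27951073685067439974 ≈ -6.9226e-8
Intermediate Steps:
O(Z, x) = Z + Z*x
S(L) = L**2/2 (S(L) = -(-2*L)*L/4 = -(-1)*L**2/2 = L**2/2)
a = 388129/7342338 (a = ((1/2)*(-623)**2)/3671169 = ((1/2)*388129)*(1/3671169) = (388129/2)*(1/3671169) = 388129/7342338 ≈ 0.052862)
sqrt(O(-183, -8*(-9)*8)/(-3693574) + a)/(-4122658) = sqrt(-183*(1 - 8*(-9)*8)/(-3693574) + 388129/7342338)/(-4122658) = sqrt(-183*(1 + 72*8)*(-1/3693574) + 388129/7342338)*(-1/4122658) = sqrt(-183*(1 + 576)*(-1/3693574) + 388129/7342338)*(-1/4122658) = sqrt(-183*577*(-1/3693574) + 388129/7342338)*(-1/4122658) = sqrt(-105591*(-1/3693574) + 388129/7342338)*(-1/4122658) = sqrt(105591/3693574 + 388129/7342338)*(-1/4122658) = sqrt(552216998701/6779867184003)*(-1/4122658) = (sqrt(3743957907941537178980103)/6779867184003)*(-1/4122658) = -sqrt(3743957907941537178980103)/27951073685067439974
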